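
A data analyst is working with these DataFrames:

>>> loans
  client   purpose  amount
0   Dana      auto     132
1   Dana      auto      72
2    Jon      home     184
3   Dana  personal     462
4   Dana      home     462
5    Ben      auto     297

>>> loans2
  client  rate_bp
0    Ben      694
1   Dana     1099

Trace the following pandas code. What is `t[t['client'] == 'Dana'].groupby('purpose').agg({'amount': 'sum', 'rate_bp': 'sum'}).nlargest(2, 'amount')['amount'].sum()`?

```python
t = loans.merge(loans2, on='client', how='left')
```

924

merge on 'client' (how='left') → 6 rows:
  client   purpose  amount  rate_bp
0   Dana      auto     132   1099.0
1   Dana      auto      72   1099.0
2    Jon      home     184      NaN
3   Dana  personal     462   1099.0
4   Dana      home     462   1099.0
5    Ben      auto     297    694.0
filter rows where client == 'Dana':
  client   purpose  amount  rate_bp
0   Dana      auto     132   1099.0
1   Dana      auto      72   1099.0
3   Dana  personal     462   1099.0
4   Dana      home     462   1099.0
group by purpose: sum(amount), sum(rate_bp):
          amount  rate_bp
purpose                  
auto         204   2198.0
home         462   1099.0
personal     462   1099.0
take 2 rows with largest amount:
          amount  rate_bp
purpose                  
home         462   1099.0
personal     462   1099.0
So sum() = 924.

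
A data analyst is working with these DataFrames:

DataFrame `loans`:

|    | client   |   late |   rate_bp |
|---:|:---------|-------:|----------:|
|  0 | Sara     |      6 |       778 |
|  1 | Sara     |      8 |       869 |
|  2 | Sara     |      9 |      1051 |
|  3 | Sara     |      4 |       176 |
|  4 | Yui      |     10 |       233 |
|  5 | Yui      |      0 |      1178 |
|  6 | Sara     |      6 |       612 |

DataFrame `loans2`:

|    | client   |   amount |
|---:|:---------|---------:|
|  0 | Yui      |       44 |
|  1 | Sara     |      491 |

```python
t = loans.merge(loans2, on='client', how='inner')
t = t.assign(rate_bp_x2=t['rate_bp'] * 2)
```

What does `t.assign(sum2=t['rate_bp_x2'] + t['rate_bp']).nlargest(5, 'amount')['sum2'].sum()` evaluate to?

10458

merge on 'client' (how='inner') → 7 rows:
  client  late  rate_bp  amount
0   Sara     6      778     491
1   Sara     8      869     491
2   Sara     9     1051     491
3   Sara     4      176     491
4    Yui    10      233      44
5    Yui     0     1178      44
6   Sara     6      612     491
add column rate_bp_x2 = t['rate_bp'] * 2:
  client  late  rate_bp  amount  rate_bp_x2
0   Sara     6      778     491        1556
1   Sara     8      869     491        1738
2   Sara     9     1051     491        2102
3   Sara     4      176     491         352
4    Yui    10      233      44         466
5    Yui     0     1178      44        2356
6   Sara     6      612     491        1224
add column sum2 = t['rate_bp_x2'] + t['rate_bp']:
  client  late  rate_bp  amount  rate_bp_x2  sum2
0   Sara     6      778     491        1556  2334
1   Sara     8      869     491        1738  2607
2   Sara     9     1051     491        2102  3153
3   Sara     4      176     491         352   528
4    Yui    10      233      44         466   699
5    Yui     0     1178      44        2356  3534
6   Sara     6      612     491        1224  1836
take 5 rows with largest amount:
  client  late  rate_bp  amount  rate_bp_x2  sum2
0   Sara     6      778     491        1556  2334
1   Sara     8      869     491        1738  2607
2   Sara     9     1051     491        2102  3153
3   Sara     4      176     491         352   528
6   Sara     6      612     491        1224  1836
Hence 10458.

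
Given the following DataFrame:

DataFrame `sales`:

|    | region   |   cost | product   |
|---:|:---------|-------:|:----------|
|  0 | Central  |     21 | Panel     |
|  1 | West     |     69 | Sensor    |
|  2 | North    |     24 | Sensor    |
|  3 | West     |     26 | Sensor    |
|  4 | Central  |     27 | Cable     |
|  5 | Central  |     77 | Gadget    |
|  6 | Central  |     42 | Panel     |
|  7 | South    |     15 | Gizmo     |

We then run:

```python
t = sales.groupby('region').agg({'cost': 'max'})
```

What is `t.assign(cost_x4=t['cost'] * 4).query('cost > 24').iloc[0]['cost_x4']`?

group by region, max of cost:
         cost
region       
Central    77
North      24
South      15
West       69
add column cost_x4 = t['cost'] * 4:
         cost  cost_x4
region                
Central    77      308
North      24       96
South      15       60
West       69      276
filter rows where cost > 24:
         cost  cost_x4
region                
Central    77      308
West       69      276

308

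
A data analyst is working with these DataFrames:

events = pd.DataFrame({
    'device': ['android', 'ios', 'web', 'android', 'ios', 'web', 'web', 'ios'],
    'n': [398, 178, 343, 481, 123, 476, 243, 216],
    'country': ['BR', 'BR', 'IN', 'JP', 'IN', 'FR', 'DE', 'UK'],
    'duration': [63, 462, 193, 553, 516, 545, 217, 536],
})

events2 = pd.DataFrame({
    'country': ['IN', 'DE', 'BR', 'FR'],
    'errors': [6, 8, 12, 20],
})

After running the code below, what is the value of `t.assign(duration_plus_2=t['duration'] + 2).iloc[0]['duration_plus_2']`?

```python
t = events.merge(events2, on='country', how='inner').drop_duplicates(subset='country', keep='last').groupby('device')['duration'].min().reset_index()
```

merge on 'country' (how='inner') → 6 rows:
    device    n country  duration  errors
0  android  398      BR        63      12
1      ios  178      BR       462      12
2      web  343      IN       193       6
3      ios  123      IN       516       6
4      web  476      FR       545      20
5      web  243      DE       217       8
drop duplicate country (keep=last):
  device    n country  duration  errors
1    ios  178      BR       462      12
3    ios  123      IN       516       6
4    web  476      FR       545      20
5    web  243      DE       217       8
group by device, min of duration:
device
ios    462
web    217
Name: duration, dtype: int64
reset_index():
  device  duration
0    ios       462
1    web       217
add column duration_plus_2 = t['duration'] + 2:
  device  duration  duration_plus_2
0    ios       462              464
1    web       217              219
The value at position 0, column 'duration_plus_2' is 464.

464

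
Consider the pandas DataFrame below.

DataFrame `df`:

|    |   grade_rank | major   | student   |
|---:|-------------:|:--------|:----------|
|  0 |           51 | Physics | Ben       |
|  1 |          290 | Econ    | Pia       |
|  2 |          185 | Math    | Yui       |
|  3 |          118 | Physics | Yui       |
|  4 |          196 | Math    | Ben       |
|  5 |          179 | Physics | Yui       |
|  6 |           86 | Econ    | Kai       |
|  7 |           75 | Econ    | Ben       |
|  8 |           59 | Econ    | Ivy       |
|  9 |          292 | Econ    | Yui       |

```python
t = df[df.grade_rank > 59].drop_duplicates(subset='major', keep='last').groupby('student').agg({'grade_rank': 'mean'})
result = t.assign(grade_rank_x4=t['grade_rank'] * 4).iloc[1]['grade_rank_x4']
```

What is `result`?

filter rows where grade_rank > 59:
   grade_rank    major student
1         290     Econ     Pia
2         185     Math     Yui
3         118  Physics     Yui
4         196     Math     Ben
5         179  Physics     Yui
6          86     Econ     Kai
7          75     Econ     Ben
9         292     Econ     Yui
drop duplicate major (keep=last):
   grade_rank    major student
4         196     Math     Ben
5         179  Physics     Yui
9         292     Econ     Yui
group by student, mean of grade_rank:
         grade_rank
student            
Ben           196.0
Yui           235.5
add column grade_rank_x4 = t['grade_rank'] * 4:
         grade_rank  grade_rank_x4
student                           
Ben           196.0          784.0
Yui           235.5          942.0

942.0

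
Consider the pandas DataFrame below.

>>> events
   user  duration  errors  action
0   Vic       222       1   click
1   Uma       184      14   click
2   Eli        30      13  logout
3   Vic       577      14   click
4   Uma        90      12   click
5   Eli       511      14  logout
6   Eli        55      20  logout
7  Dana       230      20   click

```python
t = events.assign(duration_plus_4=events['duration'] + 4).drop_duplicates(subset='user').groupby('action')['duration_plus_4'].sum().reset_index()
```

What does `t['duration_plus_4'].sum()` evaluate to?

682

add column duration_plus_4 = events['duration'] + 4:
   user  duration  errors  action  duration_plus_4
0   Vic       222       1   click              226
1   Uma       184      14   click              188
2   Eli        30      13  logout               34
3   Vic       577      14   click              581
4   Uma        90      12   click               94
5   Eli       511      14  logout              515
6   Eli        55      20  logout               59
7  Dana       230      20   click              234
drop duplicate user (keep=first):
   user  duration  errors  action  duration_plus_4
0   Vic       222       1   click              226
1   Uma       184      14   click              188
2   Eli        30      13  logout               34
7  Dana       230      20   click              234
group by action, sum of duration_plus_4:
action
click     648
logout     34
Name: duration_plus_4, dtype: int64
reset_index():
   action  duration_plus_4
0   click              648
1  logout               34
Finally, sum of column 'duration_plus_4' = 682.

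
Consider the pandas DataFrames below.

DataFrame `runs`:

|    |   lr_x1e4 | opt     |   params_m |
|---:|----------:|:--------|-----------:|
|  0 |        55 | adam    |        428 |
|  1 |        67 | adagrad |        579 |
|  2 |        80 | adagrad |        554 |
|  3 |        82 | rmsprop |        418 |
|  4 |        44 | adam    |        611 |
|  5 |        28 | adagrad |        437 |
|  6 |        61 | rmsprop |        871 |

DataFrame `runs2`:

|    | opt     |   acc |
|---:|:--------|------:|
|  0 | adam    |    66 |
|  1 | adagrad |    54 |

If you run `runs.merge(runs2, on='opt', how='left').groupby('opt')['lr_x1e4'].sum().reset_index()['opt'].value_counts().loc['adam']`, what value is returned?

1

merge on 'opt' (how='left') → 7 rows:
   lr_x1e4      opt  params_m   acc
0       55     adam       428  66.0
1       67  adagrad       579  54.0
2       80  adagrad       554  54.0
3       82  rmsprop       418   NaN
4       44     adam       611  66.0
5       28  adagrad       437  54.0
6       61  rmsprop       871   NaN
group by opt, sum of lr_x1e4:
opt
adagrad    175
adam        99
rmsprop    143
Name: lr_x1e4, dtype: int64
reset_index():
       opt  lr_x1e4
0  adagrad      175
1     adam       99
2  rmsprop      143
value_counts of opt:
opt
adagrad    1
adam       1
rmsprop    1
Name: count, dtype: int64
Then the value at index 'adam': 1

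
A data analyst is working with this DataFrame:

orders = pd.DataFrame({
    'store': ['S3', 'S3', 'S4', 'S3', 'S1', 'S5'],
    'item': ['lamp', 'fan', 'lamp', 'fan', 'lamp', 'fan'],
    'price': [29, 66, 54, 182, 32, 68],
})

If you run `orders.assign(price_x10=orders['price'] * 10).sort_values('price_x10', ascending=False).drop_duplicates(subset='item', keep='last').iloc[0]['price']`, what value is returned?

66

add column price_x10 = orders['price'] * 10:
  store  item  price  price_x10
0    S3  lamp     29        290
1    S3   fan     66        660
2    S4  lamp     54        540
3    S3   fan    182       1820
4    S1  lamp     32        320
5    S5   fan     68        680
sort by price_x10 descending:
  store  item  price  price_x10
3    S3   fan    182       1820
5    S5   fan     68        680
1    S3   fan     66        660
2    S4  lamp     54        540
4    S1  lamp     32        320
0    S3  lamp     29        290
drop duplicate item (keep=last):
  store  item  price  price_x10
1    S3   fan     66        660
0    S3  lamp     29        290
Reading off the value at position 0, column 'price', we get 66.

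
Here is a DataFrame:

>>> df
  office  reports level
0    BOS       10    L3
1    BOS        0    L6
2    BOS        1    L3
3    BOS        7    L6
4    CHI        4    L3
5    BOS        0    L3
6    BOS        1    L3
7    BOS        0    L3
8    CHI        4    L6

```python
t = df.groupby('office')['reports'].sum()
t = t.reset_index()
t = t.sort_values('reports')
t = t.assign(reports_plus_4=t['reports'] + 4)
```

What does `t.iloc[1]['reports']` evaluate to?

group by office, sum of reports:
office
BOS    19
CHI     8
Name: reports, dtype: int64
reset_index():
  office  reports
0    BOS       19
1    CHI        8
sort by reports:
  office  reports
1    CHI        8
0    BOS       19
add column reports_plus_4 = t['reports'] + 4:
  office  reports  reports_plus_4
1    CHI        8              12
0    BOS       19              23

19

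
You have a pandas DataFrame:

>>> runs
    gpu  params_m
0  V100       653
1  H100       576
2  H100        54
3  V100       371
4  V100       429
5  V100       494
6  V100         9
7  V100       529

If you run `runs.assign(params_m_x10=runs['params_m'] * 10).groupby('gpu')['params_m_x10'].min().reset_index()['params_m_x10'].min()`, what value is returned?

90

add column params_m_x10 = runs['params_m'] * 10:
    gpu  params_m  params_m_x10
0  V100       653          6530
1  H100       576          5760
2  H100        54           540
3  V100       371          3710
4  V100       429          4290
5  V100       494          4940
6  V100         9            90
7  V100       529          5290
group by gpu, min of params_m_x10:
gpu
H100    540
V100     90
Name: params_m_x10, dtype: int64
reset_index():
    gpu  params_m_x10
0  H100           540
1  V100            90
Hence 90.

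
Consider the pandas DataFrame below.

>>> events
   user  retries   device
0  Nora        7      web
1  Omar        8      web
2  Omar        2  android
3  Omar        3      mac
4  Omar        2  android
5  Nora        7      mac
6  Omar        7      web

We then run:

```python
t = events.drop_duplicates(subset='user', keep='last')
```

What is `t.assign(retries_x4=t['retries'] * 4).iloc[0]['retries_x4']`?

28

drop duplicate user (keep=last):
   user  retries device
5  Nora        7    mac
6  Omar        7    web
add column retries_x4 = t['retries'] * 4:
   user  retries device  retries_x4
5  Nora        7    mac          28
6  Omar        7    web          28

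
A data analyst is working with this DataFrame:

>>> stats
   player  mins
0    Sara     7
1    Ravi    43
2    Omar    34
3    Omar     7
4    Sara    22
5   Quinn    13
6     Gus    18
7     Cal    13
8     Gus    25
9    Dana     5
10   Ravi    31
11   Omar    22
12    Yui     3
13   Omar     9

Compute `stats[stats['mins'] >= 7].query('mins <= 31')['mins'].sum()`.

filter rows where mins >= 7:
   player  mins
0    Sara     7
1    Ravi    43
2    Omar    34
3    Omar     7
4    Sara    22
5   Quinn    13
6     Gus    18
7     Cal    13
8     Gus    25
10   Ravi    31
11   Omar    22
13   Omar     9
filter rows where mins <= 31:
   player  mins
0    Sara     7
3    Omar     7
4    Sara    22
5   Quinn    13
6     Gus    18
7     Cal    13
8     Gus    25
10   Ravi    31
11   Omar    22
13   Omar     9

167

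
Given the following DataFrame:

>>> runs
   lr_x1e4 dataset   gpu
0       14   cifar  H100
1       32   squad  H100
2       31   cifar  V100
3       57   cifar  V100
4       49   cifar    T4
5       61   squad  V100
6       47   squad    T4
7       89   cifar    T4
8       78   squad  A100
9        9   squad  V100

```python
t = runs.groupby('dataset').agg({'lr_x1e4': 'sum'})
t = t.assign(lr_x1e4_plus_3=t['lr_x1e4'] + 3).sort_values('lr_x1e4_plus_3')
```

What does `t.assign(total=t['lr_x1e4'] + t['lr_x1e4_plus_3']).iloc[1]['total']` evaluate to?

483

group by dataset, sum of lr_x1e4:
         lr_x1e4
dataset         
cifar        240
squad        227
add column lr_x1e4_plus_3 = t['lr_x1e4'] + 3:
         lr_x1e4  lr_x1e4_plus_3
dataset                         
cifar        240             243
squad        227             230
sort by lr_x1e4_plus_3:
         lr_x1e4  lr_x1e4_plus_3
dataset                         
squad        227             230
cifar        240             243
add column total = t['lr_x1e4'] + t['lr_x1e4_plus_3']:
         lr_x1e4  lr_x1e4_plus_3  total
dataset                                
squad        227             230    457
cifar        240             243    483
Hence 483.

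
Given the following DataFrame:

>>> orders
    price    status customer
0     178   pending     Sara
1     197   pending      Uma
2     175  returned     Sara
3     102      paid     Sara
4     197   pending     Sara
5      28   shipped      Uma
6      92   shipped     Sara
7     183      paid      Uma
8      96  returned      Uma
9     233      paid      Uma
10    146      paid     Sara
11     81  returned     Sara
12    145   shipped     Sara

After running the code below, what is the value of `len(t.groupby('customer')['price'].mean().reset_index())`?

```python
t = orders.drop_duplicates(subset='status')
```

2

drop duplicate status (keep=first):
   price    status customer
0    178   pending     Sara
2    175  returned     Sara
3    102      paid     Sara
5     28   shipped      Uma
group by customer, mean of price:
customer
Sara    151.666667
Uma      28.000000
Name: price, dtype: float64
reset_index():
  customer       price
0     Sara  151.666667
1      Uma   28.000000
So reset_index()) = 2.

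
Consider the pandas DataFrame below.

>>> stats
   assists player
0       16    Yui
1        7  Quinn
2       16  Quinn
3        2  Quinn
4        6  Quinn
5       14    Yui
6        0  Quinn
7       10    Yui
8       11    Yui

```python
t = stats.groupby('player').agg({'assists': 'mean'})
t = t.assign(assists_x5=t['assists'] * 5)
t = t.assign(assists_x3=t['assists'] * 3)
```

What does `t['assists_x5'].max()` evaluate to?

63.75

group by player, mean of assists:
        assists
player         
Quinn      6.20
Yui       12.75
add column assists_x5 = t['assists'] * 5:
        assists  assists_x5
player                     
Quinn      6.20       31.00
Yui       12.75       63.75
add column assists_x3 = t['assists'] * 3:
        assists  assists_x5  assists_x3
player                                 
Quinn      6.20       31.00       18.60
Yui       12.75       63.75       38.25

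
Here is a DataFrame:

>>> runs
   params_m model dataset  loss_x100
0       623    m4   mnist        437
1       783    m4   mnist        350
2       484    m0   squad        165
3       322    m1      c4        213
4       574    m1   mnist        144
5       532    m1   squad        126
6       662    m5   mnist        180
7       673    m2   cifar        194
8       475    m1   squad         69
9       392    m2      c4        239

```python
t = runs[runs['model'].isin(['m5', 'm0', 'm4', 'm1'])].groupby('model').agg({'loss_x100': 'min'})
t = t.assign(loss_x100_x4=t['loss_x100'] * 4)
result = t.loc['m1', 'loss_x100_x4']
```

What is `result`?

filter rows where model in ['m5', 'm0', 'm4', 'm1']:
   params_m model dataset  loss_x100
0       623    m4   mnist        437
1       783    m4   mnist        350
2       484    m0   squad        165
3       322    m1      c4        213
4       574    m1   mnist        144
5       532    m1   squad        126
6       662    m5   mnist        180
8       475    m1   squad         69
group by model, min of loss_x100:
       loss_x100
model           
m0           165
m1            69
m4           350
m5           180
add column loss_x100_x4 = t['loss_x100'] * 4:
       loss_x100  loss_x100_x4
model                         
m0           165           660
m1            69           276
m4           350          1400
m5           180           720
value at row 'm1', column 'loss_x100_x4' → 276

276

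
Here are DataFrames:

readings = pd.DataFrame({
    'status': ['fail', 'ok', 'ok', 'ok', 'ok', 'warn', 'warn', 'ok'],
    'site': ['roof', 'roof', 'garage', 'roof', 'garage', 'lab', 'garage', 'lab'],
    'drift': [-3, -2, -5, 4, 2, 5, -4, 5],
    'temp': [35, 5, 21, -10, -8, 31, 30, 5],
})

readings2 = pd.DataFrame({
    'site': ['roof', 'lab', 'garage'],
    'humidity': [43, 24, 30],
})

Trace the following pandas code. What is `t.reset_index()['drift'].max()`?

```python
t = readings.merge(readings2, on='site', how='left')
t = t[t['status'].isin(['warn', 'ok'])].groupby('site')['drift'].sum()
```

merge on 'site' (how='left') → 8 rows:
  status    site  drift  temp  humidity
0   fail    roof     -3    35        43
1     ok    roof     -2     5        43
2     ok  garage     -5    21        30
3     ok    roof      4   -10        43
4     ok  garage      2    -8        30
5   warn     lab      5    31        24
6   warn  garage     -4    30        30
7     ok     lab      5     5        24
filter rows where status in ['warn', 'ok']:
  status    site  drift  temp  humidity
1     ok    roof     -2     5        43
2     ok  garage     -5    21        30
3     ok    roof      4   -10        43
4     ok  garage      2    -8        30
5   warn     lab      5    31        24
6   warn  garage     -4    30        30
7     ok     lab      5     5        24
group by site, sum of drift:
site
garage    -7
lab       10
roof       2
Name: drift, dtype: int64
reset_index():
     site  drift
0  garage     -7
1     lab     10
2    roof      2
max of column 'drift' → 10

10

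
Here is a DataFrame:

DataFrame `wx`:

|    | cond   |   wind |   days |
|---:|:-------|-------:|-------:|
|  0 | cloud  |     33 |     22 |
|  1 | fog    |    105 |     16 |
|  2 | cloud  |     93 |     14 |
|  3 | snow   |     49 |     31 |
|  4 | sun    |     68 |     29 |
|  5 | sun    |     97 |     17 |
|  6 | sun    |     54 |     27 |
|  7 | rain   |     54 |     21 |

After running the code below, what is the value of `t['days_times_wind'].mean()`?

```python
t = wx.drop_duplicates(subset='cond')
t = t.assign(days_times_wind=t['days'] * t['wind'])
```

1406.2

drop duplicate cond (keep=first):
    cond  wind  days
0  cloud    33    22
1    fog   105    16
3   snow    49    31
4    sun    68    29
7   rain    54    21
add column days_times_wind = t['days'] * t['wind']:
    cond  wind  days  days_times_wind
0  cloud    33    22              726
1    fog   105    16             1680
3   snow    49    31             1519
4    sun    68    29             1972
7   rain    54    21             1134
Finally, mean of column 'days_times_wind' = 1406.2.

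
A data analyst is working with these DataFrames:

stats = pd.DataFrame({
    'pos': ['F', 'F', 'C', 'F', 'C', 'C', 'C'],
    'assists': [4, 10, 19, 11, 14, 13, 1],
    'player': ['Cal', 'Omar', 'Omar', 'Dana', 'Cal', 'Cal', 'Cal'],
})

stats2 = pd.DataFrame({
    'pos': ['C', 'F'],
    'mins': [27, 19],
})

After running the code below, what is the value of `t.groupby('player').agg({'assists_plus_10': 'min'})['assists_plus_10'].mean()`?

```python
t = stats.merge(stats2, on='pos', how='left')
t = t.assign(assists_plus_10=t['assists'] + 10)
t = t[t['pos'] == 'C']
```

20.0

merge on 'pos' (how='left') → 7 rows:
  pos  assists player  mins
0   F        4    Cal    19
1   F       10   Omar    19
2   C       19   Omar    27
3   F       11   Dana    19
4   C       14    Cal    27
5   C       13    Cal    27
6   C        1    Cal    27
add column assists_plus_10 = t['assists'] + 10:
  pos  assists player  mins  assists_plus_10
0   F        4    Cal    19               14
1   F       10   Omar    19               20
2   C       19   Omar    27               29
3   F       11   Dana    19               21
4   C       14    Cal    27               24
5   C       13    Cal    27               23
6   C        1    Cal    27               11
filter rows where pos == 'C':
  pos  assists player  mins  assists_plus_10
2   C       19   Omar    27               29
4   C       14    Cal    27               24
5   C       13    Cal    27               23
6   C        1    Cal    27               11
group by player, min of assists_plus_10:
        assists_plus_10
player                 
Cal                  11
Omar                 29
Hence 20.0.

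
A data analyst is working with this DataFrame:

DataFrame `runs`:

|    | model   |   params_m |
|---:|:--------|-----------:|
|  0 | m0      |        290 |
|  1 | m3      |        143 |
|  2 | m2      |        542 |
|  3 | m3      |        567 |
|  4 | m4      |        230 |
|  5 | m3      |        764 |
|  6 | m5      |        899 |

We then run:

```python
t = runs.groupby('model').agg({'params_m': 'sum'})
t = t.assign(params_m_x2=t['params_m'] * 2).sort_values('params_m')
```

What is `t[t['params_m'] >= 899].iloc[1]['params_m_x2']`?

2948

group by model, sum of params_m:
       params_m
model          
m0          290
m2          542
m3         1474
m4          230
m5          899
add column params_m_x2 = t['params_m'] * 2:
       params_m  params_m_x2
model                       
m0          290          580
m2          542         1084
m3         1474         2948
m4          230          460
m5          899         1798
sort by params_m:
       params_m  params_m_x2
model                       
m4          230          460
m0          290          580
m2          542         1084
m5          899         1798
m3         1474         2948
filter rows where params_m >= 899:
       params_m  params_m_x2
model                       
m5          899         1798
m3         1474         2948
Then the value at position 1, column 'params_m_x2': 2948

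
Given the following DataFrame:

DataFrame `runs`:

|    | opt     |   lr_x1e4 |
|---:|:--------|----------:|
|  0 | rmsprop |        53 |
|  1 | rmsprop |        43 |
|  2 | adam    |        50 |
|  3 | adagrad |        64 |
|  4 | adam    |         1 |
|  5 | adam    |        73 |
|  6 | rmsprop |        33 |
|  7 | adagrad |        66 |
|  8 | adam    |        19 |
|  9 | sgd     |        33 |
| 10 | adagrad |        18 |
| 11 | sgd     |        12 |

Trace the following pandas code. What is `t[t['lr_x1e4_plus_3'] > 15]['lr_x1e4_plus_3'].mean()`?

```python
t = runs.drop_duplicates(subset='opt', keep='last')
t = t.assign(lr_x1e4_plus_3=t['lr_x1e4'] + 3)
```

drop duplicate opt (keep=last):
        opt  lr_x1e4
6   rmsprop       33
8      adam       19
10  adagrad       18
11      sgd       12
add column lr_x1e4_plus_3 = t['lr_x1e4'] + 3:
        opt  lr_x1e4  lr_x1e4_plus_3
6   rmsprop       33              36
8      adam       19              22
10  adagrad       18              21
11      sgd       12              15
filter rows where lr_x1e4_plus_3 > 15:
        opt  lr_x1e4  lr_x1e4_plus_3
6   rmsprop       33              36
8      adam       19              22
10  adagrad       18              21
Reading off the mean of column 'lr_x1e4_plus_3', we get 26.3333333333.

26.3333333333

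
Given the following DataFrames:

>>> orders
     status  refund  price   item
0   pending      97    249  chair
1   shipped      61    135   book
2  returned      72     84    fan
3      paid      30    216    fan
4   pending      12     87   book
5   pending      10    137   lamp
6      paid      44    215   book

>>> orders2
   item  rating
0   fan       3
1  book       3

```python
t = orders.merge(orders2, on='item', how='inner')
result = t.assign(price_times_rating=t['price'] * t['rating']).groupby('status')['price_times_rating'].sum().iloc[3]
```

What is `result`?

405

merge on 'item' (how='inner') → 5 rows:
     status  refund  price  item  rating
0   shipped      61    135  book       3
1  returned      72     84   fan       3
2      paid      30    216   fan       3
3   pending      12     87  book       3
4      paid      44    215  book       3
add column price_times_rating = t['price'] * t['rating']:
     status  refund  price  item  rating  price_times_rating
0   shipped      61    135  book       3                 405
1  returned      72     84   fan       3                 252
2      paid      30    216   fan       3                 648
3   pending      12     87  book       3                 261
4      paid      44    215  book       3                 645
group by status, sum of price_times_rating:
status
paid        1293
pending      261
returned     252
shipped      405
Name: price_times_rating, dtype: int64
So iloc[3] = 405.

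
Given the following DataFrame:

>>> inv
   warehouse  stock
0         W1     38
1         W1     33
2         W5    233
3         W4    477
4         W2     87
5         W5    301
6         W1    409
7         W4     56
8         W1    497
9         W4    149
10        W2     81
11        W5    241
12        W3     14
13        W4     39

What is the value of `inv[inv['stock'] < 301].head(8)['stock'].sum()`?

918

filter rows where stock < 301:
   warehouse  stock
0         W1     38
1         W1     33
2         W5    233
4         W2     87
7         W4     56
9         W4    149
10        W2     81
11        W5    241
12        W3     14
13        W4     39
take first 8 rows:
   warehouse  stock
0         W1     38
1         W1     33
2         W5    233
4         W2     87
7         W4     56
9         W4    149
10        W2     81
11        W5    241
The sum of column 'stock' is 918.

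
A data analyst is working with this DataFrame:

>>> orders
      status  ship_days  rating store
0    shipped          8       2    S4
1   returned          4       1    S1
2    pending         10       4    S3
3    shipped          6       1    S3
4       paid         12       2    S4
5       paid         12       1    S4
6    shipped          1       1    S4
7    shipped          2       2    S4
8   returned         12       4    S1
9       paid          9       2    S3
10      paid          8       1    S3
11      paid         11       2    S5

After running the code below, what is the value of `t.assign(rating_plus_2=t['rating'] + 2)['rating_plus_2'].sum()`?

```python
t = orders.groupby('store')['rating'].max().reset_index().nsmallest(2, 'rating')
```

8

group by store, max of rating:
store
S1    4
S3    4
S4    2
S5    2
Name: rating, dtype: int64
reset_index():
  store  rating
0    S1       4
1    S3       4
2    S4       2
3    S5       2
take 2 rows with smallest rating:
  store  rating
2    S4       2
3    S5       2
add column rating_plus_2 = t['rating'] + 2:
  store  rating  rating_plus_2
2    S4       2              4
3    S5       2              4
sum of column 'rating_plus_2' → 8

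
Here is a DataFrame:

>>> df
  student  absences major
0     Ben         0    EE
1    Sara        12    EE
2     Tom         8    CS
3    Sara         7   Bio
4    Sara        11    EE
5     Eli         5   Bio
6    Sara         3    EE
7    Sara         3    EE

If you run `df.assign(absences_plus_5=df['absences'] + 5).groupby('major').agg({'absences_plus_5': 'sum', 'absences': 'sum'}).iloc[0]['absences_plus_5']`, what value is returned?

22

add column absences_plus_5 = df['absences'] + 5:
  student  absences major  absences_plus_5
0     Ben         0    EE                5
1    Sara        12    EE               17
2     Tom         8    CS               13
3    Sara         7   Bio               12
4    Sara        11    EE               16
5     Eli         5   Bio               10
6    Sara         3    EE                8
7    Sara         3    EE                8
group by major: sum(absences_plus_5), sum(absences):
       absences_plus_5  absences
major                           
Bio                 22        12
CS                  13         8
EE                  54        29
Then the value at position 0, column 'absences_plus_5': 22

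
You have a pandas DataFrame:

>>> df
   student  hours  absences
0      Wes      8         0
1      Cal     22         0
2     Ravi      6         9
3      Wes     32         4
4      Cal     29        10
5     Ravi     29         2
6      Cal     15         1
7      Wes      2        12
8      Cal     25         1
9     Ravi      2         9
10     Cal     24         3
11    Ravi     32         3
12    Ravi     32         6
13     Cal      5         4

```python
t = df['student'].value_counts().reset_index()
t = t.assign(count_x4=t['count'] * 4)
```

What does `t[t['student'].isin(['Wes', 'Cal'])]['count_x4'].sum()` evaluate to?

value_counts of student:
student
Cal     6
Ravi    5
Wes     3
Name: count, dtype: int64
reset_index():
  student  count
0     Cal      6
1    Ravi      5
2     Wes      3
add column count_x4 = t['count'] * 4:
  student  count  count_x4
0     Cal      6        24
1    Ravi      5        20
2     Wes      3        12
filter rows where student in ['Wes', 'Cal']:
  student  count  count_x4
0     Cal      6        24
2     Wes      3        12
Hence 36.

36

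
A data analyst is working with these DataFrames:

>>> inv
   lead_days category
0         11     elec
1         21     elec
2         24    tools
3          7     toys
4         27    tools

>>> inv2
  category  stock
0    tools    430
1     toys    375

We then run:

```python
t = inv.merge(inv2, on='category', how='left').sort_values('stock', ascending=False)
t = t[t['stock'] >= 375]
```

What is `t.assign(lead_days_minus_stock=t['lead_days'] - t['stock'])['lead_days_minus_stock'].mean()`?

merge on 'category' (how='left') → 5 rows:
   lead_days category  stock
0         11     elec    NaN
1         21     elec    NaN
2         24    tools  430.0
3          7     toys  375.0
4         27    tools  430.0
sort by stock descending:
   lead_days category  stock
2         24    tools  430.0
4         27    tools  430.0
3          7     toys  375.0
0         11     elec    NaN
1         21     elec    NaN
filter rows where stock >= 375:
   lead_days category  stock
2         24    tools  430.0
4         27    tools  430.0
3          7     toys  375.0
add column lead_days_minus_stock = t['lead_days'] - t['stock']:
   lead_days category  stock  lead_days_minus_stock
2         24    tools  430.0                 -406.0
4         27    tools  430.0                 -403.0
3          7     toys  375.0                 -368.0
mean of column 'lead_days_minus_stock' → -392.333333333

-392.333333333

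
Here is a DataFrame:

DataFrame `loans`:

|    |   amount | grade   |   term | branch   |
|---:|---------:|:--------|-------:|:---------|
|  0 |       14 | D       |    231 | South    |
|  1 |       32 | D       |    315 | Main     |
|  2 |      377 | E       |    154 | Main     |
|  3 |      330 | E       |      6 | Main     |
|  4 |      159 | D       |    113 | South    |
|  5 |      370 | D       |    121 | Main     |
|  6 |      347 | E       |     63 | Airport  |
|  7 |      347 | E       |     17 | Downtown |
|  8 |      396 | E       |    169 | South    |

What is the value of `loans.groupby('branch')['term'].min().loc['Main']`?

6

group by branch, min of term:
branch
Airport      63
Downtown     17
Main          6
South       113
Name: term, dtype: int64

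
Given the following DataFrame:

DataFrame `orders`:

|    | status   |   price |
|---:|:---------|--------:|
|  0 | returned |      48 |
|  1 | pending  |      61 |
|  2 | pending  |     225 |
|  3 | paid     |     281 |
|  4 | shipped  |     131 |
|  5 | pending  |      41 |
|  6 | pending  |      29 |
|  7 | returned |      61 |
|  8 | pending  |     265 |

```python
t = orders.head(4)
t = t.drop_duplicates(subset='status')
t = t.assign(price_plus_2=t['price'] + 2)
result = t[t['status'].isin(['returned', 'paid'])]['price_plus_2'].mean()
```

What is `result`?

take first 4 rows:
     status  price
0  returned     48
1   pending     61
2   pending    225
3      paid    281
drop duplicate status (keep=first):
     status  price
0  returned     48
1   pending     61
3      paid    281
add column price_plus_2 = t['price'] + 2:
     status  price  price_plus_2
0  returned     48            50
1   pending     61            63
3      paid    281           283
filter rows where status in ['returned', 'paid']:
     status  price  price_plus_2
0  returned     48            50
3      paid    281           283

166.5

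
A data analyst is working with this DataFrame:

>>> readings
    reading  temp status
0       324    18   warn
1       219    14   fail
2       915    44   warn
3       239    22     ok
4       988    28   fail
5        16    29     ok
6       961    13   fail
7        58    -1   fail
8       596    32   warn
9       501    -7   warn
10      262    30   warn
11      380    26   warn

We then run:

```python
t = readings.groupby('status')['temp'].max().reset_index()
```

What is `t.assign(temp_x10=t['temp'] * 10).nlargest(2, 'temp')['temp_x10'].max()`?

group by status, max of temp:
status
fail    28
ok      29
warn    44
Name: temp, dtype: int64
reset_index():
  status  temp
0   fail    28
1     ok    29
2   warn    44
add column temp_x10 = t['temp'] * 10:
  status  temp  temp_x10
0   fail    28       280
1     ok    29       290
2   warn    44       440
take 2 rows with largest temp:
  status  temp  temp_x10
2   warn    44       440
1     ok    29       290
So max() = 440.

440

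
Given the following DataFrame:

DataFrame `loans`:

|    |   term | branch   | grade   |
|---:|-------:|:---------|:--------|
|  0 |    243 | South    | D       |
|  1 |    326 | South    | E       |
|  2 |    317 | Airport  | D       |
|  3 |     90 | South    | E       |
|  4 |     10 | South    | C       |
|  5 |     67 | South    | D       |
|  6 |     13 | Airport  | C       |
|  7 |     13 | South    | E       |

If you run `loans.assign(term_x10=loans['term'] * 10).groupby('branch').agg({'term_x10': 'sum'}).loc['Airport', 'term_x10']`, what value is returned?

add column term_x10 = loans['term'] * 10:
   term   branch grade  term_x10
0   243    South     D      2430
1   326    South     E      3260
2   317  Airport     D      3170
3    90    South     E       900
4    10    South     C       100
5    67    South     D       670
6    13  Airport     C       130
7    13    South     E       130
group by branch, sum of term_x10:
         term_x10
branch           
Airport      3300
South        7490
value at row 'Airport', column 'term_x10' → 3300

3300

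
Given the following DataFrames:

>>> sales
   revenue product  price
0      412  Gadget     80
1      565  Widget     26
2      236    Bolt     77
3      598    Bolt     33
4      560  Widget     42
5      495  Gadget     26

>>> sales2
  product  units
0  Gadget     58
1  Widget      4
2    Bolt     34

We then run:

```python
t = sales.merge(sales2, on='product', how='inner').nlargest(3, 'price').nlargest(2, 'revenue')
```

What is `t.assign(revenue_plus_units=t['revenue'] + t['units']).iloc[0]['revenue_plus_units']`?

merge on 'product' (how='inner') → 6 rows:
   revenue product  price  units
0      412  Gadget     80     58
1      565  Widget     26      4
2      236    Bolt     77     34
3      598    Bolt     33     34
4      560  Widget     42      4
5      495  Gadget     26     58
take 3 rows with largest price:
   revenue product  price  units
0      412  Gadget     80     58
2      236    Bolt     77     34
4      560  Widget     42      4
take 2 rows with largest revenue:
   revenue product  price  units
4      560  Widget     42      4
0      412  Gadget     80     58
add column revenue_plus_units = t['revenue'] + t['units']:
   revenue product  price  units  revenue_plus_units
4      560  Widget     42      4                 564
0      412  Gadget     80     58                 470
Hence 564.

564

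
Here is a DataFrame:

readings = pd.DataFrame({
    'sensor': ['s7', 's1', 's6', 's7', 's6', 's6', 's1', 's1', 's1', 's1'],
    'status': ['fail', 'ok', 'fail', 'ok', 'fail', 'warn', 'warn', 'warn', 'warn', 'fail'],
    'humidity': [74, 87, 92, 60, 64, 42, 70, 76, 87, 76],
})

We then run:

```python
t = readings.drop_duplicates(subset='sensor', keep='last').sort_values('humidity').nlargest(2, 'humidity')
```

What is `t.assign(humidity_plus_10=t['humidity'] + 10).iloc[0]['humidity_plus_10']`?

86

drop duplicate sensor (keep=last):
  sensor status  humidity
3     s7     ok        60
5     s6   warn        42
9     s1   fail        76
sort by humidity:
  sensor status  humidity
5     s6   warn        42
3     s7     ok        60
9     s1   fail        76
take 2 rows with largest humidity:
  sensor status  humidity
9     s1   fail        76
3     s7     ok        60
add column humidity_plus_10 = t['humidity'] + 10:
  sensor status  humidity  humidity_plus_10
9     s1   fail        76                86
3     s7     ok        60                70
Then the value at position 0, column 'humidity_plus_10': 86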